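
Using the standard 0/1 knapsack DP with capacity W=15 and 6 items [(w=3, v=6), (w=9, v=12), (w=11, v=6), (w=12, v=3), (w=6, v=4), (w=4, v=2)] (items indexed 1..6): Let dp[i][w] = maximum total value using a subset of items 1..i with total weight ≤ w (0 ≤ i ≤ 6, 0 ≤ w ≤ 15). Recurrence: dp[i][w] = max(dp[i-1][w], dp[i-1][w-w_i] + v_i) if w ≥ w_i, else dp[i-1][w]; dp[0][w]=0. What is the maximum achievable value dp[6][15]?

i\w   0   1   2   3   4   5   6   7   8   9  10  11  12  13  14  15
  0   0   0   0   0   0   0   0   0   0   0   0   0   0   0   0   0
  1   0   0   0   6   6   6   6   6   6   6   6   6   6   6   6   6
  2   0   0   0   6   6   6   6   6   6  12  12  12  18  18  18  18
  3   0   0   0   6   6   6   6   6   6  12  12  12  18  18  18  18
  4   0   0   0   6   6   6   6   6   6  12  12  12  18  18  18  18
  5   0   0   0   6   6   6   6   6   6  12  12  12  18  18  18  18
  6   0   0   0   6   6   6   6   8   8  12  12  12  18  18  18  18

18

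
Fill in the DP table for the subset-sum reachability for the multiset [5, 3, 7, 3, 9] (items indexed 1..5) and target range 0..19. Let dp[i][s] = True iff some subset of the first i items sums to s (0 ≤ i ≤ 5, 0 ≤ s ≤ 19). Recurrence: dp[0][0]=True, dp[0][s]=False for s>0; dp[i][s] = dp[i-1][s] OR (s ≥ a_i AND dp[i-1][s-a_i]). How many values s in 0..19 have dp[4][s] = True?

12

i\s   0   1   2   3   4   5   6   7   8   9  10  11  12  13  14  15  16  17  18  19
  0   T   F   F   F   F   F   F   F   F   F   F   F   F   F   F   F   F   F   F   F
  1   T   F   F   F   F   T   F   F   F   F   F   F   F   F   F   F   F   F   F   F
  2   T   F   F   T   F   T   F   F   T   F   F   F   F   F   F   F   F   F   F   F
  3   T   F   F   T   F   T   F   T   T   F   T   F   T   F   F   T   F   F   F   F
  4   T   F   F   T   F   T   T   T   T   F   T   T   T   T   F   T   F   F   T   F
  5   T   F   F   T   F   T   T   T   T   T   T   T   T   T   T   T   T   T   T   T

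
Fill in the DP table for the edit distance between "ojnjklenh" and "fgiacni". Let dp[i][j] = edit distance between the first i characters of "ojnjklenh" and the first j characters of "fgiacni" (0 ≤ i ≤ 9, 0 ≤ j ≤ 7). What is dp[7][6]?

   ''  f  g  i  a  c  n  i
''  0  1  2  3  4  5  6  7
 o  1  1  2  3  4  5  6  7
 j  2  2  2  3  4  5  6  7
 n  3  3  3  3  4  5  5  6
 j  4  4  4  4  4  5  6  6
 k  5  5  5  5  5  5  6  7
 l  6  6  6  6  6  6  6  7
 e  7  7  7  7  7  7  7  7
 n  8  8  8  8  8  8  7  8
 h  9  9  9  9  9  9  8  8

7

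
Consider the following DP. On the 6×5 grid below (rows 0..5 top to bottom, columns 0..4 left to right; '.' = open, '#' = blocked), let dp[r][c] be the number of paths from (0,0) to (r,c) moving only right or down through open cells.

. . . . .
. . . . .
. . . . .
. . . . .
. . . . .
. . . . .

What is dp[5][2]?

r\c   0   1   2   3   4
  0   1   1   1   1   1
  1   1   2   3   4   5
  2   1   3   6  10  15
  3   1   4  10  20  35
  4   1   5  15  35  70
  5   1   6  21  56 126

21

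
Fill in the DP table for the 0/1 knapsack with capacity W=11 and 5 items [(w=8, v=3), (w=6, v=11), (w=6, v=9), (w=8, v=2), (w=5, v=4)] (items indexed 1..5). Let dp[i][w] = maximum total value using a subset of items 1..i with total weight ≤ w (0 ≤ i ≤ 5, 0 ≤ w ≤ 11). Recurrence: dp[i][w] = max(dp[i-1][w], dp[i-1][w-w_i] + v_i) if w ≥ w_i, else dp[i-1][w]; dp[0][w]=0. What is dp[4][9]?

i\w   0   1   2   3   4   5   6   7   8   9  10  11
  0   0   0   0   0   0   0   0   0   0   0   0   0
  1   0   0   0   0   0   0   0   0   3   3   3   3
  2   0   0   0   0   0   0  11  11  11  11  11  11
  3   0   0   0   0   0   0  11  11  11  11  11  11
  4   0   0   0   0   0   0  11  11  11  11  11  11
  5   0   0   0   0   0   4  11  11  11  11  11  15

11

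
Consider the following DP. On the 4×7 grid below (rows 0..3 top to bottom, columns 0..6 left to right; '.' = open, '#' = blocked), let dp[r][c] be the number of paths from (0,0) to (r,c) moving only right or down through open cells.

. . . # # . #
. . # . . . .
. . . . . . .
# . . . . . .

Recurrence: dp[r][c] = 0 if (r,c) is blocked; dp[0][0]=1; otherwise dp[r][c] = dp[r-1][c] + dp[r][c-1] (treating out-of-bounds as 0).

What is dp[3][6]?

r\c   0   1   2   3   4   5   6
  0   1   1   1   0   0   0   0
  1   1   2   0   0   0   0   0
  2   1   3   3   3   3   3   3
  3   0   3   6   9  12  15  18

18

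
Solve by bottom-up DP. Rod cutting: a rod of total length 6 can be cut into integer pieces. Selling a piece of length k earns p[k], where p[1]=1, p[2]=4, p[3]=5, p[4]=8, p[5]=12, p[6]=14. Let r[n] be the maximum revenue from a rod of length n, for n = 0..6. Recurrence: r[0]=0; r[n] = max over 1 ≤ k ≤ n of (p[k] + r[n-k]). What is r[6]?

   n    0    1    2    3    4    5    6
r[n]    0    1    4    5    8   12   14

14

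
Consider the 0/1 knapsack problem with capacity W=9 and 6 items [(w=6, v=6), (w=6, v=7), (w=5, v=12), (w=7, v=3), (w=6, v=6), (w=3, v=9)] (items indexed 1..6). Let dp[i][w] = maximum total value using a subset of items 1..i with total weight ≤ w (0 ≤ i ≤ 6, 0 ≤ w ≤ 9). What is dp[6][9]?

i\w   0   1   2   3   4   5   6   7   8   9
  0   0   0   0   0   0   0   0   0   0   0
  1   0   0   0   0   0   0   6   6   6   6
  2   0   0   0   0   0   0   7   7   7   7
  3   0   0   0   0   0  12  12  12  12  12
  4   0   0   0   0   0  12  12  12  12  12
  5   0   0   0   0   0  12  12  12  12  12
  6   0   0   0   9   9  12  12  12  21  21

21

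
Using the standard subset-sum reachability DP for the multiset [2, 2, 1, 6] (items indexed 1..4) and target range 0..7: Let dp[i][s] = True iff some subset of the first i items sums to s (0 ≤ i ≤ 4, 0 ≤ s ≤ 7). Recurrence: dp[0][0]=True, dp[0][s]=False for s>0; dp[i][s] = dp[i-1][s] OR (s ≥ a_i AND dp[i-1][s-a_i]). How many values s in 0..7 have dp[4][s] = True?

8

i\s   0   1   2   3   4   5   6   7
  0   T   F   F   F   F   F   F   F
  1   T   F   T   F   F   F   F   F
  2   T   F   T   F   T   F   F   F
  3   T   T   T   T   T   T   F   F
  4   T   T   T   T   T   T   T   T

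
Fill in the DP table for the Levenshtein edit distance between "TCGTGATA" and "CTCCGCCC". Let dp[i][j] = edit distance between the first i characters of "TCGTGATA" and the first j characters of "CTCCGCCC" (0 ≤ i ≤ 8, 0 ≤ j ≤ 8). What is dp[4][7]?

4

   ''  C  T  C  C  G  C  C  C
''  0  1  2  3  4  5  6  7  8
 T  1  1  1  2  3  4  5  6  7
 C  2  1  2  1  2  3  4  5  6
 G  3  2  2  2  2  2  3  4  5
 T  4  3  2  3  3  3  3  4  5
 G  5  4  3  3  4  3  4  4  5
 A  6  5  4  4  4  4  4  5  5
 T  7  6  5  5  5  5  5  5  6
 A  8  7  6  6  6  6  6  6  6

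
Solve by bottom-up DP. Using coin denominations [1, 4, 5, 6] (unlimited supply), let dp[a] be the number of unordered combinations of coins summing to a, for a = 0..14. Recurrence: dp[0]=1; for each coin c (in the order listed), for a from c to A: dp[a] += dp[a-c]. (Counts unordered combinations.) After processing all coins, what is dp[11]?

after  coin     0     1     2     3     4     5     6     7     8     9    10    11    12    13    14
          1     1     1     1     1     1     1     1     1     1     1     1     1     1     1     1
          4     1     1     1     1     2     2     2     2     3     3     3     3     4     4     4
          5     1     1     1     1     2     3     3     3     4     5     6     6     7     8     9
          6     1     1     1     1     2     3     4     4     5     6     8     9    11    12    14

9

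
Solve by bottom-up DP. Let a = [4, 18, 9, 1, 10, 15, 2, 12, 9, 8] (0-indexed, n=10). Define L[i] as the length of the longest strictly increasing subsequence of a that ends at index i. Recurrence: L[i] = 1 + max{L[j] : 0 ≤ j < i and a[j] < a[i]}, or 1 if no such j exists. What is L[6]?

   i    0    1    2    3    4    5    6    7    8    9
a[i]    4   18    9    1   10   15    2   12    9    8
L[i]    1    2    2    1    3    4    2    4    3    3

2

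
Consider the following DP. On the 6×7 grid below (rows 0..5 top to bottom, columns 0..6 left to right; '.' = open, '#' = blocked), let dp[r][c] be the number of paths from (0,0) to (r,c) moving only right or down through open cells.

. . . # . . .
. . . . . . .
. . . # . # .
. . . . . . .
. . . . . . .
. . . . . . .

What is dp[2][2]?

r\c   0   1   2   3   4   5   6
  0   1   1   1   0   0   0   0
  1   1   2   3   3   3   3   3
  2   1   3   6   0   3   0   3
  3   1   4  10  10  13  13  16
  4   1   5  15  25  38  51  67
  5   1   6  21  46  84 135 202

6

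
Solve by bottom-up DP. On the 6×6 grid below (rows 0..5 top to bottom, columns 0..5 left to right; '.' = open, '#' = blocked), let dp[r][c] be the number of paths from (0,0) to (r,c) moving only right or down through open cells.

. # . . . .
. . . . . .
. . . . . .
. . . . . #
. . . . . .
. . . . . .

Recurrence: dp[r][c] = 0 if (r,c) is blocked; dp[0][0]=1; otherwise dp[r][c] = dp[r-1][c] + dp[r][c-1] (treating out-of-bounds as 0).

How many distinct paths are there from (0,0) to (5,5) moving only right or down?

105

r\c   0   1   2   3   4   5
  0   1   0   0   0   0   0
  1   1   1   1   1   1   1
  2   1   2   3   4   5   6
  3   1   3   6  10  15   0
  4   1   4  10  20  35  35
  5   1   5  15  35  70 105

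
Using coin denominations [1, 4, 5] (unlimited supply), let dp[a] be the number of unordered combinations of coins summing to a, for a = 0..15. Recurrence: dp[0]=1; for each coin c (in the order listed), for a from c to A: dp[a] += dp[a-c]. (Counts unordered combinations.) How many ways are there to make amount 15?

10

after  coin     0     1     2     3     4     5     6     7     8     9    10    11    12    13    14    15
          1     1     1     1     1     1     1     1     1     1     1     1     1     1     1     1     1
          4     1     1     1     1     2     2     2     2     3     3     3     3     4     4     4     4
          5     1     1     1     1     2     3     3     3     4     5     6     6     7     8     9    10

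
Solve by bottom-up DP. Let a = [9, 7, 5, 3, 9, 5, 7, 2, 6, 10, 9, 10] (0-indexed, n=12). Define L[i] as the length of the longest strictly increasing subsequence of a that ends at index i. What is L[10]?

   i    0    1    2    3    4    5    6    7    8    9   10   11
a[i]    9    7    5    3    9    5    7    2    6   10    9   10
L[i]    1    1    1    1    2    2    3    1    3    4    4    5

4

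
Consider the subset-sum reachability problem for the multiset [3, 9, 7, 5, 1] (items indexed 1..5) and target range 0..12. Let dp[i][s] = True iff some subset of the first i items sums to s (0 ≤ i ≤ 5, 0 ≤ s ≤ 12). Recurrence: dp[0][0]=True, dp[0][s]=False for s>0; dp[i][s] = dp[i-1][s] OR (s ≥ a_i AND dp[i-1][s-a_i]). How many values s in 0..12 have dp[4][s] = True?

8

i\s   0   1   2   3   4   5   6   7   8   9  10  11  12
  0   T   F   F   F   F   F   F   F   F   F   F   F   F
  1   T   F   F   T   F   F   F   F   F   F   F   F   F
  2   T   F   F   T   F   F   F   F   F   T   F   F   T
  3   T   F   F   T   F   F   F   T   F   T   T   F   T
  4   T   F   F   T   F   T   F   T   T   T   T   F   T
  5   T   T   F   T   T   T   T   T   T   T   T   T   T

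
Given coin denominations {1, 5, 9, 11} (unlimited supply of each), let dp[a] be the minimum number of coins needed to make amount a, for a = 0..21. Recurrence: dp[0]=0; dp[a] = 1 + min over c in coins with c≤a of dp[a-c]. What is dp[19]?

 a  0  1  2  3  4  5  6  7  8  9 10 11 12 13 14 15 16 17 18 19 20 21
dp  0  1  2  3  4  1  2  3  4  1  2  1  2  3  2  3  2  3  2  3  2  3

3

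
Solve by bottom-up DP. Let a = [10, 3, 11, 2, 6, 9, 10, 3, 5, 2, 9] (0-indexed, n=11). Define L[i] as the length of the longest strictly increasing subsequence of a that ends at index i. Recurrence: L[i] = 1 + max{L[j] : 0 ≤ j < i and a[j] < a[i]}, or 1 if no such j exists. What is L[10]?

4

   i    0    1    2    3    4    5    6    7    8    9   10
a[i]   10    3   11    2    6    9   10    3    5    2    9
L[i]    1    1    2    1    2    3    4    2    3    1    4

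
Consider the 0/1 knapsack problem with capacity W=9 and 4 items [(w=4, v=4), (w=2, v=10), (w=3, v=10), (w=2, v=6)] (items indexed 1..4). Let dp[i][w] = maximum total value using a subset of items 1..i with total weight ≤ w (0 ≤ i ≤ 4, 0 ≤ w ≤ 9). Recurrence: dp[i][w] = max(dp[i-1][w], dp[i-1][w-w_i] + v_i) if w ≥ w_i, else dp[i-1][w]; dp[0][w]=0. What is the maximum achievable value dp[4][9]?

26

i\w   0   1   2   3   4   5   6   7   8   9
  0   0   0   0   0   0   0   0   0   0   0
  1   0   0   0   0   4   4   4   4   4   4
  2   0   0  10  10  10  10  14  14  14  14
  3   0   0  10  10  10  20  20  20  20  24
  4   0   0  10  10  16  20  20  26  26  26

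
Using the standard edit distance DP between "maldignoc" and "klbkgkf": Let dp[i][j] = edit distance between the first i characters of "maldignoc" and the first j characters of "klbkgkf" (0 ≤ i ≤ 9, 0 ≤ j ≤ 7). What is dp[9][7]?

7

   ''  k  l  b  k  g  k  f
''  0  1  2  3  4  5  6  7
 m  1  1  2  3  4  5  6  7
 a  2  2  2  3  4  5  6  7
 l  3  3  2  3  4  5  6  7
 d  4  4  3  3  4  5  6  7
 i  5  5  4  4  4  5  6  7
 g  6  6  5  5  5  4  5  6
 n  7  7  6  6  6  5  5  6
 o  8  8  7  7  7  6  6  6
 c  9  9  8  8  8  7  7  7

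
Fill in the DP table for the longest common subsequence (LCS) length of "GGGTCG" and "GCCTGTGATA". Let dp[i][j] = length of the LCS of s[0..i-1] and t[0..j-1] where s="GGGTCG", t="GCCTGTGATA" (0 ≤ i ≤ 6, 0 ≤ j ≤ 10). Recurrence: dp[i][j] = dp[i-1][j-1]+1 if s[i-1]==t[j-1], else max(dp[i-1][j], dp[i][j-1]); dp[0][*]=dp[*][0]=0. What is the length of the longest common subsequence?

4

   ''  G  C  C  T  G  T  G  A  T  A
''  0  0  0  0  0  0  0  0  0  0  0
 G  0  1  1  1  1  1  1  1  1  1  1
 G  0  1  1  1  1  2  2  2  2  2  2
 G  0  1  1  1  1  2  2  3  3  3  3
 T  0  1  1  1  2  2  3  3  3  4  4
 C  0  1  2  2  2  2  3  3  3  4  4
 G  0  1  2  2  2  3  3  4  4  4  4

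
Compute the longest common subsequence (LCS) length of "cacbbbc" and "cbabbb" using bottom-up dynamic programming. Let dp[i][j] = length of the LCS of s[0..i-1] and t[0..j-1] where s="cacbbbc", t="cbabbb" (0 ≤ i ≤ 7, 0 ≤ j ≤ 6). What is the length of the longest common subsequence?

   ''  c  b  a  b  b  b
''  0  0  0  0  0  0  0
 c  0  1  1  1  1  1  1
 a  0  1  1  2  2  2  2
 c  0  1  1  2  2  2  2
 b  0  1  2  2  3  3  3
 b  0  1  2  2  3  4  4
 b  0  1  2  2  3  4  5
 c  0  1  2  2  3  4  5

5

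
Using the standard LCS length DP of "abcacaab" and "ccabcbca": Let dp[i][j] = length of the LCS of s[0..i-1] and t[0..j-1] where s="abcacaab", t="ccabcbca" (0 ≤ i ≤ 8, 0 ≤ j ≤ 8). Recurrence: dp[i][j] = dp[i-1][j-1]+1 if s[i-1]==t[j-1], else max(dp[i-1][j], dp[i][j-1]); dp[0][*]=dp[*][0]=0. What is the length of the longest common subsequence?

5

   ''  c  c  a  b  c  b  c  a
''  0  0  0  0  0  0  0  0  0
 a  0  0  0  1  1  1  1  1  1
 b  0  0  0  1  2  2  2  2  2
 c  0  1  1  1  2  3  3  3  3
 a  0  1  1  2  2  3  3  3  4
 c  0  1  2  2  2  3  3  4  4
 a  0  1  2  3  3  3  3  4  5
 a  0  1  2  3  3  3  3  4  5
 b  0  1  2  3  4  4  4  4  5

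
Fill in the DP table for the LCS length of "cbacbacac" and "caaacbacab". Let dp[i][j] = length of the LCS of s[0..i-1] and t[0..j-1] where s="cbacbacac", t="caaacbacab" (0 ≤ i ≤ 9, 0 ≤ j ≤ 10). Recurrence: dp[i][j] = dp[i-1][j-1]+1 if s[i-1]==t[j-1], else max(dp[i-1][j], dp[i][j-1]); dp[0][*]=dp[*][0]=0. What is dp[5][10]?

   ''  c  a  a  a  c  b  a  c  a  b
''  0  0  0  0  0  0  0  0  0  0  0
 c  0  1  1  1  1  1  1  1  1  1  1
 b  0  1  1  1  1  1  2  2  2  2  2
 a  0  1  2  2  2  2  2  3  3  3  3
 c  0  1  2  2  2  3  3  3  4  4  4
 b  0  1  2  2  2  3  4  4  4  4  5
 a  0  1  2  3  3  3  4  5  5  5  5
 c  0  1  2  3  3  4  4  5  6  6  6
 a  0  1  2  3  4  4  4  5  6  7  7
 c  0  1  2  3  4  5  5  5  6  7  7

5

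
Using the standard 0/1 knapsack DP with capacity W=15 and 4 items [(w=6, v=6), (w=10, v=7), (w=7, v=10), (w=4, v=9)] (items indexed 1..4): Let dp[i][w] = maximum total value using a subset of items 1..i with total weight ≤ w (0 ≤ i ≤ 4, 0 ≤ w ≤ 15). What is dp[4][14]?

i\w   0   1   2   3   4   5   6   7   8   9  10  11  12  13  14  15
  0   0   0   0   0   0   0   0   0   0   0   0   0   0   0   0   0
  1   0   0   0   0   0   0   6   6   6   6   6   6   6   6   6   6
  2   0   0   0   0   0   0   6   6   6   6   7   7   7   7   7   7
  3   0   0   0   0   0   0   6  10  10  10  10  10  10  16  16  16
  4   0   0   0   0   9   9   9  10  10  10  15  19  19  19  19  19

19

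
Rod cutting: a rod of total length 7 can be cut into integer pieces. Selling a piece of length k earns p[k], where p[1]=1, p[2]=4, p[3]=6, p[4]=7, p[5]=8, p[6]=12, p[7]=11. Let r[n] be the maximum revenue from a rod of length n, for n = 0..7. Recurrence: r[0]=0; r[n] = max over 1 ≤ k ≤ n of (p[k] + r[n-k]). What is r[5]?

   n    0    1    2    3    4    5    6    7
r[n]    0    1    4    6    8   10   12   14

10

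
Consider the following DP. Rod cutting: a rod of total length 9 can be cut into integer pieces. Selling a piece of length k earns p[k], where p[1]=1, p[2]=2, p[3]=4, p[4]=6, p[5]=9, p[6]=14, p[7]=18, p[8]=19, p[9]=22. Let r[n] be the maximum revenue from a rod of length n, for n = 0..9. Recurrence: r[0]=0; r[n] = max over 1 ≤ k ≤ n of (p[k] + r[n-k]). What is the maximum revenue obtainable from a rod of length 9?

   n    0    1    2    3    4    5    6    7    8    9
r[n]    0    1    2    4    6    9   14   18   19   22

22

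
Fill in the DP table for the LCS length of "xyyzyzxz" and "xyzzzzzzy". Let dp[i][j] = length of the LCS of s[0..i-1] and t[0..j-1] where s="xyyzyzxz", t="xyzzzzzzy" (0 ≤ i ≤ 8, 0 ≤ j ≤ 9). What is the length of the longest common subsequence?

   ''  x  y  z  z  z  z  z  z  y
''  0  0  0  0  0  0  0  0  0  0
 x  0  1  1  1  1  1  1  1  1  1
 y  0  1  2  2  2  2  2  2  2  2
 y  0  1  2  2  2  2  2  2  2  3
 z  0  1  2  3  3  3  3  3  3  3
 y  0  1  2  3  3  3  3  3  3  4
 z  0  1  2  3  4  4  4  4  4  4
 x  0  1  2  3  4  4  4  4  4  4
 z  0  1  2  3  4  5  5  5  5  5

5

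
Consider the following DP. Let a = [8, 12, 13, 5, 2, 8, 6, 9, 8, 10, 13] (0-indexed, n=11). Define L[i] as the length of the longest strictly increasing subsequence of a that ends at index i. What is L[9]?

   i    0    1    2    3    4    5    6    7    8    9   10
a[i]    8   12   13    5    2    8    6    9    8   10   13
L[i]    1    2    3    1    1    2    2    3    3    4    5

4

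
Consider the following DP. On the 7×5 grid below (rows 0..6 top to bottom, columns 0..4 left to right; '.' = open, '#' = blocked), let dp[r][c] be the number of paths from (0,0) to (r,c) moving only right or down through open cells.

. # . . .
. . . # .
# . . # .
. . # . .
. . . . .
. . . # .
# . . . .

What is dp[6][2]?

r\c   0   1   2   3   4
  0   1   0   0   0   0
  1   1   1   1   0   0
  2   0   1   2   0   0
  3   0   1   0   0   0
  4   0   1   1   1   1
  5   0   1   2   0   1
  6   0   1   3   3   4

3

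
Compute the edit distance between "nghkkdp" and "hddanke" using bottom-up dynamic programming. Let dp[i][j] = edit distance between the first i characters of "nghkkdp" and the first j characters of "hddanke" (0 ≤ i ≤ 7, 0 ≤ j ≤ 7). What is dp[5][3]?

   ''  h  d  d  a  n  k  e
''  0  1  2  3  4  5  6  7
 n  1  1  2  3  4  4  5  6
 g  2  2  2  3  4  5  5  6
 h  3  2  3  3  4  5  6  6
 k  4  3  3  4  4  5  5  6
 k  5  4  4  4  5  5  5  6
 d  6  5  4  4  5  6  6  6
 p  7  6  5  5  5  6  7  7

4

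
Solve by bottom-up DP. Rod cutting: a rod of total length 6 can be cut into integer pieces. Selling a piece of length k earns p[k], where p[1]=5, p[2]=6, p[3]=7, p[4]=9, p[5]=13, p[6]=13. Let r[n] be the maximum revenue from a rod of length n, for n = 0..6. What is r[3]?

15

   n    0    1    2    3    4    5    6
r[n]    0    5   10   15   20   25   30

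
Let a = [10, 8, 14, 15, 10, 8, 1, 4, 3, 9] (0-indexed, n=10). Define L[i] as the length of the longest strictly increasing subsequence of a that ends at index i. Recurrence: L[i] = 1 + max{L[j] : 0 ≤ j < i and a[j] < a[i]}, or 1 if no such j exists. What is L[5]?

   i    0    1    2    3    4    5    6    7    8    9
a[i]   10    8   14   15   10    8    1    4    3    9
L[i]    1    1    2    3    2    1    1    2    2    3

1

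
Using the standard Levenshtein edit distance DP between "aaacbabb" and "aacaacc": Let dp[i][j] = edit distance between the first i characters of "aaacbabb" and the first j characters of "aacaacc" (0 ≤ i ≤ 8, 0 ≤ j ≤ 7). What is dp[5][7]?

   ''  a  a  c  a  a  c  c
''  0  1  2  3  4  5  6  7
 a  1  0  1  2  3  4  5  6
 a  2  1  0  1  2  3  4  5
 a  3  2  1  1  1  2  3  4
 c  4  3  2  1  2  2  2  3
 b  5  4  3  2  2  3  3  3
 a  6  5  4  3  2  2  3  4
 b  7  6  5  4  3  3  3  4
 b  8  7  6  5  4  4  4  4

3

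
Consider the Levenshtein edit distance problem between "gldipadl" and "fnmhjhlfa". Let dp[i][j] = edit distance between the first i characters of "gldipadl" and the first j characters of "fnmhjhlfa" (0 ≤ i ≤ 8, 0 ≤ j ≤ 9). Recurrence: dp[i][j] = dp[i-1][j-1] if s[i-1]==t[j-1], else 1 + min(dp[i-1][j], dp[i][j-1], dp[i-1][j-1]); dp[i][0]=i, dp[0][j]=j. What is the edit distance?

   ''  f  n  m  h  j  h  l  f  a
''  0  1  2  3  4  5  6  7  8  9
 g  1  1  2  3  4  5  6  7  8  9
 l  2  2  2  3  4  5  6  6  7  8
 d  3  3  3  3  4  5  6  7  7  8
 i  4  4  4  4  4  5  6  7  8  8
 p  5  5  5  5  5  5  6  7  8  9
 a  6  6  6  6  6  6  6  7  8  8
 d  7  7  7  7  7  7  7  7  8  9
 l  8  8  8  8  8  8  8  7  8  9

9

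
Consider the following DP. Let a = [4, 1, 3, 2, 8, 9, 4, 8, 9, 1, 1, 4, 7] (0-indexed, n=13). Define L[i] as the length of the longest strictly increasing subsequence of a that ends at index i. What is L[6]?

   i    0    1    2    3    4    5    6    7    8    9   10   11   12
a[i]    4    1    3    2    8    9    4    8    9    1    1    4    7
L[i]    1    1    2    2    3    4    3    4    5    1    1    3    4

3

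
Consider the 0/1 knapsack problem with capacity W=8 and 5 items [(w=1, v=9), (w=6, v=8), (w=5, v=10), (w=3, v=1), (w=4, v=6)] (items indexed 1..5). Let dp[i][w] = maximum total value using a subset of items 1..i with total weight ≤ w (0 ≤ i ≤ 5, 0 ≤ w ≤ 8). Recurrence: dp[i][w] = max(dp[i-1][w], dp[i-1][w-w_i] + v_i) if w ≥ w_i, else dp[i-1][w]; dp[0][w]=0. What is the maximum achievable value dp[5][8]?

i\w   0   1   2   3   4   5   6   7   8
  0   0   0   0   0   0   0   0   0   0
  1   0   9   9   9   9   9   9   9   9
  2   0   9   9   9   9   9   9  17  17
  3   0   9   9   9   9  10  19  19  19
  4   0   9   9   9  10  10  19  19  19
  5   0   9   9   9  10  15  19  19  19

19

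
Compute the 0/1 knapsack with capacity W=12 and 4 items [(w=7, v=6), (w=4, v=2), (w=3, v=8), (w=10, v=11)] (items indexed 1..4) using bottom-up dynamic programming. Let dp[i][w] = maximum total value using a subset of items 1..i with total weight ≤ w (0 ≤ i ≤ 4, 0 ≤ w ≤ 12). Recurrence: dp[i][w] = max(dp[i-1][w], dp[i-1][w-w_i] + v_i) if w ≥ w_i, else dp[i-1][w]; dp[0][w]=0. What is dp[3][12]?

14

i\w   0   1   2   3   4   5   6   7   8   9  10  11  12
  0   0   0   0   0   0   0   0   0   0   0   0   0   0
  1   0   0   0   0   0   0   0   6   6   6   6   6   6
  2   0   0   0   0   2   2   2   6   6   6   6   8   8
  3   0   0   0   8   8   8   8  10  10  10  14  14  14
  4   0   0   0   8   8   8   8  10  10  10  14  14  14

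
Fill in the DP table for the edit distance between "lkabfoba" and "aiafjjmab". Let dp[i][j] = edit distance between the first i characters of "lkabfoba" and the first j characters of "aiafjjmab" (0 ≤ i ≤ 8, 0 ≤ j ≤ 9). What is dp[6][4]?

4

   ''  a  i  a  f  j  j  m  a  b
''  0  1  2  3  4  5  6  7  8  9
 l  1  1  2  3  4  5  6  7  8  9
 k  2  2  2  3  4  5  6  7  8  9
 a  3  2  3  2  3  4  5  6  7  8
 b  4  3  3  3  3  4  5  6  7  7
 f  5  4  4  4  3  4  5  6  7  8
 o  6  5  5  5  4  4  5  6  7  8
 b  7  6  6  6  5  5  5  6  7  7
 a  8  7  7  6  6  6  6  6  6  7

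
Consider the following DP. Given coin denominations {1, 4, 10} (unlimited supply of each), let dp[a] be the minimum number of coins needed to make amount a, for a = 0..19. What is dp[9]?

 a  0  1  2  3  4  5  6  7  8  9 10 11 12 13 14 15 16 17 18 19
dp  0  1  2  3  1  2  3  4  2  3  1  2  3  4  2  3  4  5  3  4

3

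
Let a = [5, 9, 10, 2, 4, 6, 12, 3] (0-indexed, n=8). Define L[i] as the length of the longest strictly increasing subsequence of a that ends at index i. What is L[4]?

   i    0    1    2    3    4    5    6    7
a[i]    5    9   10    2    4    6   12    3
L[i]    1    2    3    1    2    3    4    2

2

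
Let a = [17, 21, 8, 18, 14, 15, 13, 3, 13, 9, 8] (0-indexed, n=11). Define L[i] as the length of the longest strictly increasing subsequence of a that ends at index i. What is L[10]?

2

   i    0    1    2    3    4    5    6    7    8    9   10
a[i]   17   21    8   18   14   15   13    3   13    9    8
L[i]    1    2    1    2    2    3    2    1    2    2    2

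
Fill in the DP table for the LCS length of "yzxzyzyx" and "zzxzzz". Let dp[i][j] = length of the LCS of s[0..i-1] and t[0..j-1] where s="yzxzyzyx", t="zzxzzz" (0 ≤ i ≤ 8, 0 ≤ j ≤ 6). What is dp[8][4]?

   ''  z  z  x  z  z  z
''  0  0  0  0  0  0  0
 y  0  0  0  0  0  0  0
 z  0  1  1  1  1  1  1
 x  0  1  1  2  2  2  2
 z  0  1  2  2  3  3  3
 y  0  1  2  2  3  3  3
 z  0  1  2  2  3  4  4
 y  0  1  2  2  3  4  4
 x  0  1  2  3  3  4  4

3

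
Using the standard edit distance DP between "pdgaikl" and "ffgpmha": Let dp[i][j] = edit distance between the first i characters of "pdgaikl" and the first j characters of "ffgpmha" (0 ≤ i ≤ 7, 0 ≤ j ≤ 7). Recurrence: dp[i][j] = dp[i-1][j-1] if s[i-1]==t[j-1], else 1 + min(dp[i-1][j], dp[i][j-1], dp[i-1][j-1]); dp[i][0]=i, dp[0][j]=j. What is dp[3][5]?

   ''  f  f  g  p  m  h  a
''  0  1  2  3  4  5  6  7
 p  1  1  2  3  3  4  5  6
 d  2  2  2  3  4  4  5  6
 g  3  3  3  2  3  4  5  6
 a  4  4  4  3  3  4  5  5
 i  5  5  5  4  4  4  5  6
 k  6  6  6  5  5  5  5  6
 l  7  7  7  6  6  6  6  6

4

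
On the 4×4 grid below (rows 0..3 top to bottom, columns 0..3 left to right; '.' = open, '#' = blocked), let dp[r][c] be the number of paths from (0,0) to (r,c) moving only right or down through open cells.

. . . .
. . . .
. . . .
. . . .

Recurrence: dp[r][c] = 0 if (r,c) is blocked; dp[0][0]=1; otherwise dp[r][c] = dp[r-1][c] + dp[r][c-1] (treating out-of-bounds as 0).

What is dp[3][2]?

10

r\c   0   1   2   3
  0   1   1   1   1
  1   1   2   3   4
  2   1   3   6  10
  3   1   4  10  20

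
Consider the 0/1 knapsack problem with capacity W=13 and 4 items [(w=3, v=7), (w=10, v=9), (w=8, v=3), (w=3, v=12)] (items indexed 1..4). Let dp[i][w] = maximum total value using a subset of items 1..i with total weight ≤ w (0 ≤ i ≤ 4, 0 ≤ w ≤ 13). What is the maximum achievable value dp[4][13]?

i\w   0   1   2   3   4   5   6   7   8   9  10  11  12  13
  0   0   0   0   0   0   0   0   0   0   0   0   0   0   0
  1   0   0   0   7   7   7   7   7   7   7   7   7   7   7
  2   0   0   0   7   7   7   7   7   7   7   9   9   9  16
  3   0   0   0   7   7   7   7   7   7   7   9  10  10  16
  4   0   0   0  12  12  12  19  19  19  19  19  19  19  21

21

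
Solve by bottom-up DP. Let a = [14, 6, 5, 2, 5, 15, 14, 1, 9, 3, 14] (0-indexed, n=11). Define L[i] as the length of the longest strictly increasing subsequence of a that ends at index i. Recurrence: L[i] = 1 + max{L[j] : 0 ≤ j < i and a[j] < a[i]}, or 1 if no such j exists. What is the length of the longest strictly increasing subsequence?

   i    0    1    2    3    4    5    6    7    8    9   10
a[i]   14    6    5    2    5   15   14    1    9    3   14
L[i]    1    1    1    1    2    3    3    1    3    2    4

4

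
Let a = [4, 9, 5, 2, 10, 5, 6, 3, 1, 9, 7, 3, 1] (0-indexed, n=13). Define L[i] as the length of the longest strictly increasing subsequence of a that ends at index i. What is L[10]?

   i    0    1    2    3    4    5    6    7    8    9   10   11   12
a[i]    4    9    5    2   10    5    6    3    1    9    7    3    1
L[i]    1    2    2    1    3    2    3    2    1    4    4    2    1

4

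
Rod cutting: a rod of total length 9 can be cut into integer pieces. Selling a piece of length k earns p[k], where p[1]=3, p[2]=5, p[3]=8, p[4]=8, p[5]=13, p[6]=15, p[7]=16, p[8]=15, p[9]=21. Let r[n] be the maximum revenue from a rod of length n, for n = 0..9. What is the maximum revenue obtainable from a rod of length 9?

27

   n    0    1    2    3    4    5    6    7    8    9
r[n]    0    3    6    9   12   15   18   21   24   27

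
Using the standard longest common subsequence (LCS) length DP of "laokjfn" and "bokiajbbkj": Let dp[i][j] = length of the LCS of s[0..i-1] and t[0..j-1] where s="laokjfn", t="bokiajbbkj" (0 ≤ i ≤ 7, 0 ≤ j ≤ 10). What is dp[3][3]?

1

   ''  b  o  k  i  a  j  b  b  k  j
''  0  0  0  0  0  0  0  0  0  0  0
 l  0  0  0  0  0  0  0  0  0  0  0
 a  0  0  0  0  0  1  1  1  1  1  1
 o  0  0  1  1  1  1  1  1  1  1  1
 k  0  0  1  2  2  2  2  2  2  2  2
 j  0  0  1  2  2  2  3  3  3  3  3
 f  0  0  1  2  2  2  3  3  3  3  3
 n  0  0  1  2  2  2  3  3  3  3  3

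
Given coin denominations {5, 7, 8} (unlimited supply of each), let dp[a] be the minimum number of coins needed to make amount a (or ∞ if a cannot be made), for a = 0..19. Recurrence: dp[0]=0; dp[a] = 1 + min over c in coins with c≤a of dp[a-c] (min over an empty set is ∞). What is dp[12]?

2

 a  0  1  2  3  4  5  6  7  8  9 10 11 12 13 14 15 16 17 18 19
dp  0  -  -  -  -  1  -  1  1  -  2  -  2  2  2  2  2  3  3  3
(- denotes ∞ / unreachable)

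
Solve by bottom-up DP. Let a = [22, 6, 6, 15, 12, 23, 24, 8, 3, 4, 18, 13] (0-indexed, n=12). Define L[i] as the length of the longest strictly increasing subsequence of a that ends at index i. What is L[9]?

   i    0    1    2    3    4    5    6    7    8    9   10   11
a[i]   22    6    6   15   12   23   24    8    3    4   18   13
L[i]    1    1    1    2    2    3    4    2    1    2    3    3

2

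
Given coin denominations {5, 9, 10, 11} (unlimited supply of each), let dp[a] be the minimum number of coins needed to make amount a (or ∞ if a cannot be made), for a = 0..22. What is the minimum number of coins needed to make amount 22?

 a  0  1  2  3  4  5  6  7  8  9 10 11 12 13 14 15 16 17 18 19 20 21 22
dp  0  -  -  -  -  1  -  -  -  1  1  1  -  -  2  2  2  -  2  2  2  2  2
(- denotes ∞ / unreachable)

2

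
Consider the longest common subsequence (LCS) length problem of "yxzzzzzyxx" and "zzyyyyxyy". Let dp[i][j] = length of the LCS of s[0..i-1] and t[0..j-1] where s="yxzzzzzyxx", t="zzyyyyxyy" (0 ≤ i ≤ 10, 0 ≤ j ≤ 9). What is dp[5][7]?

2

   ''  z  z  y  y  y  y  x  y  y
''  0  0  0  0  0  0  0  0  0  0
 y  0  0  0  1  1  1  1  1  1  1
 x  0  0  0  1  1  1  1  2  2  2
 z  0  1  1  1  1  1  1  2  2  2
 z  0  1  2  2  2  2  2  2  2  2
 z  0  1  2  2  2  2  2  2  2  2
 z  0  1  2  2  2  2  2  2  2  2
 z  0  1  2  2  2  2  2  2  2  2
 y  0  1  2  3  3  3  3  3  3  3
 x  0  1  2  3  3  3  3  4  4  4
 x  0  1  2  3  3  3  3  4  4  4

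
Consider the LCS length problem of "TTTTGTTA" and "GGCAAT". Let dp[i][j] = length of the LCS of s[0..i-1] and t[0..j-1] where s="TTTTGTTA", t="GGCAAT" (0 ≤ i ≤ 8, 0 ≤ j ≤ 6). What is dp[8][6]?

2

   ''  G  G  C  A  A  T
''  0  0  0  0  0  0  0
 T  0  0  0  0  0  0  1
 T  0  0  0  0  0  0  1
 T  0  0  0  0  0  0  1
 T  0  0  0  0  0  0  1
 G  0  1  1  1  1  1  1
 T  0  1  1  1  1  1  2
 T  0  1  1  1  1  1  2
 A  0  1  1  1  2  2  2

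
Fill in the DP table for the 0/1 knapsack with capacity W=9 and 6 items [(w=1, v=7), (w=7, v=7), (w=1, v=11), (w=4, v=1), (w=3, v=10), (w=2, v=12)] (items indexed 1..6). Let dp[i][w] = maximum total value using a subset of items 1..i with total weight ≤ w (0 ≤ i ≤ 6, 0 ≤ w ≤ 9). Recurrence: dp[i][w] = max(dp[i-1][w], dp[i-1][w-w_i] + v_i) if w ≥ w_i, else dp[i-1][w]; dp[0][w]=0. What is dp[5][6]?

28

i\w   0   1   2   3   4   5   6   7   8   9
  0   0   0   0   0   0   0   0   0   0   0
  1   0   7   7   7   7   7   7   7   7   7
  2   0   7   7   7   7   7   7   7  14  14
  3   0  11  18  18  18  18  18  18  18  25
  4   0  11  18  18  18  18  19  19  19  25
  5   0  11  18  18  21  28  28  28  28  29
  6   0  11  18  23  30  30  33  40  40  40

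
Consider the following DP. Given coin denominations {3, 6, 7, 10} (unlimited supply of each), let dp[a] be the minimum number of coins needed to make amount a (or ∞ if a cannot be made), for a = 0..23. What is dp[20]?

2

 a  0  1  2  3  4  5  6  7  8  9 10 11 12 13 14 15 16 17 18 19 20 21 22 23
dp  0  -  -  1  -  -  1  1  -  2  1  -  2  2  2  3  2  2  3  3  2  3  3  3
(- denotes ∞ / unreachable)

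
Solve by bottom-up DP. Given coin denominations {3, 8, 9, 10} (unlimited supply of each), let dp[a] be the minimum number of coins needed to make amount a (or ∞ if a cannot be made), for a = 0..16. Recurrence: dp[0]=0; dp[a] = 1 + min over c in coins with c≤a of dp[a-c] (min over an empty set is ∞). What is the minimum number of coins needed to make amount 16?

 a  0  1  2  3  4  5  6  7  8  9 10 11 12 13 14 15 16
dp  0  -  -  1  -  -  2  -  1  1  1  2  2  2  3  3  2
(- denotes ∞ / unreachable)

2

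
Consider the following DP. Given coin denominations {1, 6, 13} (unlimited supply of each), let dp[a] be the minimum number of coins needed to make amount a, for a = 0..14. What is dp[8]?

3

 a  0  1  2  3  4  5  6  7  8  9 10 11 12 13 14
dp  0  1  2  3  4  5  1  2  3  4  5  6  2  1  2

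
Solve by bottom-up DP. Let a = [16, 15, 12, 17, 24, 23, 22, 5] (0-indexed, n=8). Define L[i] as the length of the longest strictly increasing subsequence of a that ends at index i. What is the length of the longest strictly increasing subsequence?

3

   i    0    1    2    3    4    5    6    7
a[i]   16   15   12   17   24   23   22    5
L[i]    1    1    1    2    3    3    3    1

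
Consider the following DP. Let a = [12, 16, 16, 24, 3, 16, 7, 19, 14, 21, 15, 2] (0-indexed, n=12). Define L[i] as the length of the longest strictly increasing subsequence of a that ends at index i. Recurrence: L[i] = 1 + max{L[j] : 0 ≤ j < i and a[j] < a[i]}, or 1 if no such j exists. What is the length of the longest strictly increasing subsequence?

4

   i    0    1    2    3    4    5    6    7    8    9   10   11
a[i]   12   16   16   24    3   16    7   19   14   21   15    2
L[i]    1    2    2    3    1    2    2    3    3    4    4    1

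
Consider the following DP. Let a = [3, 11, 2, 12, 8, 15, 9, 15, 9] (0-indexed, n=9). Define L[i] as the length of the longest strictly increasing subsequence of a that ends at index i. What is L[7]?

4

   i    0    1    2    3    4    5    6    7    8
a[i]    3   11    2   12    8   15    9   15    9
L[i]    1    2    1    3    2    4    3    4    3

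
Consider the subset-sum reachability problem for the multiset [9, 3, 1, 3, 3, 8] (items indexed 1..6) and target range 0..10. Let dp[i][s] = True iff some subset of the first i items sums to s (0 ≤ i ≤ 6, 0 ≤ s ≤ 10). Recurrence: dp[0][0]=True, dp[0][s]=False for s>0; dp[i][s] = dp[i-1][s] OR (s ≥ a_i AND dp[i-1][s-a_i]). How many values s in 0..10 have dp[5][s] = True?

8

i\s   0   1   2   3   4   5   6   7   8   9  10
  0   T   F   F   F   F   F   F   F   F   F   F
  1   T   F   F   F   F   F   F   F   F   T   F
  2   T   F   F   T   F   F   F   F   F   T   F
  3   T   T   F   T   T   F   F   F   F   T   T
  4   T   T   F   T   T   F   T   T   F   T   T
  5   T   T   F   T   T   F   T   T   F   T   T
  6   T   T   F   T   T   F   T   T   T   T   T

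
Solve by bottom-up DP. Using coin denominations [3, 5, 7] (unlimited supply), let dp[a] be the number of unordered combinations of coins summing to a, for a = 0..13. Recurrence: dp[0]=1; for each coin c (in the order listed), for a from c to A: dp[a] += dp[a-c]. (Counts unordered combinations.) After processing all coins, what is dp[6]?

after  coin     0     1     2     3     4     5     6     7     8     9    10    11    12    13
          3     1     0     0     1     0     0     1     0     0     1     0     0     1     0
          5     1     0     0     1     0     1     1     0     1     1     1     1     1     1
          7     1     0     0     1     0     1     1     1     1     1     2     1     2     2

1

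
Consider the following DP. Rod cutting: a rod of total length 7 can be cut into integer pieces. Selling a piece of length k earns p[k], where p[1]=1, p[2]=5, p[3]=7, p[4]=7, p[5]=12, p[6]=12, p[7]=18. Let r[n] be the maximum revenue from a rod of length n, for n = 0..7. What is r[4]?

   n    0    1    2    3    4    5    6    7
r[n]    0    1    5    7   10   12   15   18

10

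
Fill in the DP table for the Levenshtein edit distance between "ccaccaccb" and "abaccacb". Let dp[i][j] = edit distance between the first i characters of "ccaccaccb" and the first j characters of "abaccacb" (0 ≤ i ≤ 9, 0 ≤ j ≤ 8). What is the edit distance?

   ''  a  b  a  c  c  a  c  b
''  0  1  2  3  4  5  6  7  8
 c  1  1  2  3  3  4  5  6  7
 c  2  2  2  3  3  3  4  5  6
 a  3  2  3  2  3  4  3  4  5
 c  4  3  3  3  2  3  4  3  4
 c  5  4  4  4  3  2  3  4  4
 a  6  5  5  4  4  3  2  3  4
 c  7  6  6  5  4  4  3  2  3
 c  8  7  7  6  5  4  4  3  3
 b  9  8  7  7  6  5  5  4  3

3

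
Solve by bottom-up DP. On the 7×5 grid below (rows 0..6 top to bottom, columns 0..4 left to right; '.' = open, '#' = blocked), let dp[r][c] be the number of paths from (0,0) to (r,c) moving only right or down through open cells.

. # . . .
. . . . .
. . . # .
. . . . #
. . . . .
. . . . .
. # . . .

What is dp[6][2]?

r\c   0   1   2   3   4
  0   1   0   0   0   0
  1   1   1   1   1   1
  2   1   2   3   0   1
  3   1   3   6   6   0
  4   1   4  10  16  16
  5   1   5  15  31  47
  6   1   0  15  46  93

15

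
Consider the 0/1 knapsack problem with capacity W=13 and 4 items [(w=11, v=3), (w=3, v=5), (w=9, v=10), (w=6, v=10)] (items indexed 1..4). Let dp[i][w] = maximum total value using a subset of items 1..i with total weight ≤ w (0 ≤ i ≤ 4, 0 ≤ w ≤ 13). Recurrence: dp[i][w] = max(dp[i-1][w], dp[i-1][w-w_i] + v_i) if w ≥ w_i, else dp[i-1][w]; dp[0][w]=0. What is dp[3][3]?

5

i\w   0   1   2   3   4   5   6   7   8   9  10  11  12  13
  0   0   0   0   0   0   0   0   0   0   0   0   0   0   0
  1   0   0   0   0   0   0   0   0   0   0   0   3   3   3
  2   0   0   0   5   5   5   5   5   5   5   5   5   5   5
  3   0   0   0   5   5   5   5   5   5  10  10  10  15  15
  4   0   0   0   5   5   5  10  10  10  15  15  15  15  15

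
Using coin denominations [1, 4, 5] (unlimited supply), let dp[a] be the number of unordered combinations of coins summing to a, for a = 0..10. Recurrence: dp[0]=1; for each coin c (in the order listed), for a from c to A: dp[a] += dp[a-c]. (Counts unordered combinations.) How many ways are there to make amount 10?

6

after  coin     0     1     2     3     4     5     6     7     8     9    10
          1     1     1     1     1     1     1     1     1     1     1     1
          4     1     1     1     1     2     2     2     2     3     3     3
          5     1     1     1     1     2     3     3     3     4     5     6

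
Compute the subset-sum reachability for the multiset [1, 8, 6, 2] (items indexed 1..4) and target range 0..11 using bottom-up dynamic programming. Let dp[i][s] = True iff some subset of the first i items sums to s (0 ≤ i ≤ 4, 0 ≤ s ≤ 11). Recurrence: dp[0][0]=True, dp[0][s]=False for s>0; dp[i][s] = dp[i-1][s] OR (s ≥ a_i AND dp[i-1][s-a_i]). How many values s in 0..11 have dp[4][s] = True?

10

i\s   0   1   2   3   4   5   6   7   8   9  10  11
  0   T   F   F   F   F   F   F   F   F   F   F   F
  1   T   T   F   F   F   F   F   F   F   F   F   F
  2   T   T   F   F   F   F   F   F   T   T   F   F
  3   T   T   F   F   F   F   T   T   T   T   F   F
  4   T   T   T   T   F   F   T   T   T   T   T   T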